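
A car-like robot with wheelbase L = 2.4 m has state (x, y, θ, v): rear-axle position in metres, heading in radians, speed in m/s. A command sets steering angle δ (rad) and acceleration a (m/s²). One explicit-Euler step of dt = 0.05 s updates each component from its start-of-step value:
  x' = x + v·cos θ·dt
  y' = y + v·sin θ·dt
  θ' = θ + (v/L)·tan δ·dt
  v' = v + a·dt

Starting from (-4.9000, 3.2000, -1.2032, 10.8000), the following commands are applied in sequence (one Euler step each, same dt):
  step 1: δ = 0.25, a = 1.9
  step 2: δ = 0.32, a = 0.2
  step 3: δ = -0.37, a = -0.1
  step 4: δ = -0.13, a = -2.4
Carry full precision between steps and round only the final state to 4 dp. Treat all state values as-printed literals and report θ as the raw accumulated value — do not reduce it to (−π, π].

(-4.0015, 1.2220, -1.1883, 10.7800)

after step 1 (δ=0.25, a=1.9): (-4.705938, 2.696075, -1.145748, 10.895000)
after step 2 (δ=0.32, a=0.2): (-4.481303, 2.199798, -1.070530, 10.905000)
after step 3 (δ=-0.37, a=-0.1): (-4.219768, 1.721366, -1.158647, 10.900000)
after step 4 (δ=-0.13, a=-2.4): (-4.001453, 1.222003, -1.188336, 10.780000)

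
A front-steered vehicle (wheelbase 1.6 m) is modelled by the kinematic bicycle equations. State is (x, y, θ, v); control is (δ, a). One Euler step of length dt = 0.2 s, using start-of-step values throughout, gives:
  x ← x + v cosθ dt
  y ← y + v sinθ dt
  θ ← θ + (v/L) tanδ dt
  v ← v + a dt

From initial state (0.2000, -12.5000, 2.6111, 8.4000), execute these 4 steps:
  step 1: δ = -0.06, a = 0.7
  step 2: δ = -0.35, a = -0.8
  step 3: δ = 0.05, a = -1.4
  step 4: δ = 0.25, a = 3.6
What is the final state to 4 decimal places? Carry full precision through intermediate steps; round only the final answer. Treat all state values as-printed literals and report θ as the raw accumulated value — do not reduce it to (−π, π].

after step 1 (δ=-0.06, a=0.7): (-1.249097, -11.649990, 2.548024, 8.540000)
after step 2 (δ=-0.35, a=-0.8): (-2.664944, -10.694667, 2.158356, 8.380000)
after step 3 (δ=0.05, a=-1.4): (-3.594004, -9.299739, 2.210775, 8.100000)
after step 4 (δ=0.25, a=3.6): (-4.561433, -8.000324, 2.469309, 8.820000)

(-4.5614, -8.0003, 2.4693, 8.8200)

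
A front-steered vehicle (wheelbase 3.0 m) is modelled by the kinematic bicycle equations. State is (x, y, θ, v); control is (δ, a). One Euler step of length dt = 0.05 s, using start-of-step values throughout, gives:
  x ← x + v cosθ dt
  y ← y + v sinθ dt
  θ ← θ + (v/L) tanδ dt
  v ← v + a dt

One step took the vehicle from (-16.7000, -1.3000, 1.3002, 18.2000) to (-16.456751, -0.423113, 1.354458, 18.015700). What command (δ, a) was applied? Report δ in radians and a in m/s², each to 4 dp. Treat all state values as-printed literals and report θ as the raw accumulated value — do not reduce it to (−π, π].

a = (v'−v)/dt = (-0.184300)/0.05 = -3.6860
Δθ = θ'−θ = 0.054258;  (v·dt/L) = 18.2000·0.05/3.0 = 0.303333
tan δ = Δθ·L/(v·dt) = 0.178873  →  δ = 0.1770

δ = 0.1770, a = -3.6860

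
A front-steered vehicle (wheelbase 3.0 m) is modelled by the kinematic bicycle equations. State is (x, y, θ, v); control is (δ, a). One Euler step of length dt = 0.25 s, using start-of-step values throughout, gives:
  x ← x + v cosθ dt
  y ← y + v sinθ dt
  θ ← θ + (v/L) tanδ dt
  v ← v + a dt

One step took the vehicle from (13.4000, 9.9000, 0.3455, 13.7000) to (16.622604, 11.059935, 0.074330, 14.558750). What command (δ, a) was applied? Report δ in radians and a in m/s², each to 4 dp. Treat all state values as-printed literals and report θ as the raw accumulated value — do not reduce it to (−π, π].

a = (v'−v)/dt = (0.858750)/0.25 = 3.4350
Δθ = θ'−θ = -0.271170;  (v·dt/L) = 13.7000·0.25/3.0 = 1.141667
tan δ = Δθ·L/(v·dt) = -0.237521  →  δ = -0.2332

δ = -0.2332, a = 3.4350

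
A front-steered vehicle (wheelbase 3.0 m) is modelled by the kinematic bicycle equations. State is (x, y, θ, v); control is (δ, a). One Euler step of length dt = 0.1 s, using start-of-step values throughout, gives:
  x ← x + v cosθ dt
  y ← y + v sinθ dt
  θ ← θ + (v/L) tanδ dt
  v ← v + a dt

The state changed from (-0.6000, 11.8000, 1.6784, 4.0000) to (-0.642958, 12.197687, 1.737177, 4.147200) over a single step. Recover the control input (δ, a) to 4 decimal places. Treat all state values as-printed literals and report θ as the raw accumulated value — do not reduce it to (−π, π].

δ = 0.4152, a = 1.4720

a = (v'−v)/dt = (0.147200)/0.1 = 1.4720
Δθ = θ'−θ = 0.058777;  (v·dt/L) = 4.0000·0.1/3.0 = 0.133333
tan δ = Δθ·L/(v·dt) = 0.440828  →  δ = 0.4152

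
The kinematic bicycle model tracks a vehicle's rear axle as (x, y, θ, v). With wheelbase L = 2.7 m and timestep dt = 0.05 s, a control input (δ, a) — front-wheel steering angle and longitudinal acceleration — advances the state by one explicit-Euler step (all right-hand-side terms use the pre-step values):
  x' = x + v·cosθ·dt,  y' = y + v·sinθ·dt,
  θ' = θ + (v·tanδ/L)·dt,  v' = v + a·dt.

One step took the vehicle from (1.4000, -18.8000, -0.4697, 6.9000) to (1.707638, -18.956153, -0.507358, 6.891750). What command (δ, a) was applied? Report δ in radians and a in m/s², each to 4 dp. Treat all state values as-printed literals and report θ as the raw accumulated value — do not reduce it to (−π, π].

a = (v'−v)/dt = (-0.008250)/0.05 = -0.1650
Δθ = θ'−θ = -0.037658;  (v·dt/L) = 6.9000·0.05/2.7 = 0.127778
tan δ = Δθ·L/(v·dt) = -0.294715  →  δ = -0.2866

δ = -0.2866, a = -0.1650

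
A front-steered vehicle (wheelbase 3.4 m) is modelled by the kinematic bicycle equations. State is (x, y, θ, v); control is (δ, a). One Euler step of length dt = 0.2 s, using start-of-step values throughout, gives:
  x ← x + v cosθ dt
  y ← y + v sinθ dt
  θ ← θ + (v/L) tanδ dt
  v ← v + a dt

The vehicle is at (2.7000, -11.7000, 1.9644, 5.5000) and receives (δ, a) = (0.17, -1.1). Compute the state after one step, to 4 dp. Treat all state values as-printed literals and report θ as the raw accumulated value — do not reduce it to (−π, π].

x' = 2.7000 + 5.5000·cos(1.9644)·0.2 = 2.2781
y' = -11.7000 + 5.5000·sin(1.9644)·0.2 = -10.6841
θ' = 1.9644 + (5.5000/3.4)·tan(0.17)·0.2 = 2.0199
v' = 5.5000 − 1.1000·0.2 = 5.2800

(2.2781, -10.6841, 2.0199, 5.2800)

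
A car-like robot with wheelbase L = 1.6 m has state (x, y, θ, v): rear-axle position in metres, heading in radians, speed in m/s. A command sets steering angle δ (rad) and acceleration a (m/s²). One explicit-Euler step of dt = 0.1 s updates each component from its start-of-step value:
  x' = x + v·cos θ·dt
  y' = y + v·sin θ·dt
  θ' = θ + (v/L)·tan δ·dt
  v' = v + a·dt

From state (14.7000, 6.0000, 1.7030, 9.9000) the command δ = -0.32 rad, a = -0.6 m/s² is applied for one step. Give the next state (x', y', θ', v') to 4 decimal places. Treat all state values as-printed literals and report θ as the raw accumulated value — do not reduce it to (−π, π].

x' = 14.7000 + 9.9000·cos(1.7030)·0.1 = 14.5695
y' = 6.0000 + 9.9000·sin(1.7030)·0.1 = 6.9814
θ' = 1.7030 + (9.9000/1.6)·tan(-0.32)·0.1 = 1.4980
v' = 9.9000 − 0.6000·0.1 = 9.8400

(14.5695, 6.9814, 1.4980, 9.8400)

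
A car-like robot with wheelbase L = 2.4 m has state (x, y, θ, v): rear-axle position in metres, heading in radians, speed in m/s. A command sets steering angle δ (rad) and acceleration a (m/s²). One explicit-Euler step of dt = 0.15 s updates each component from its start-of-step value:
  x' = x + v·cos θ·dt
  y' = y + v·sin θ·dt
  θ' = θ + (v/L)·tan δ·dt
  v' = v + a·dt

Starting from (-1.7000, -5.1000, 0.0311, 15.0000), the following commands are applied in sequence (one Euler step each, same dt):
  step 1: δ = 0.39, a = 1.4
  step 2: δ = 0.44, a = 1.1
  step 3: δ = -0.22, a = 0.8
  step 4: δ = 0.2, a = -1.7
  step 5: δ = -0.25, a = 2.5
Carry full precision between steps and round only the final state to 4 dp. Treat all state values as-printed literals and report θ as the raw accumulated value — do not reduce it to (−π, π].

after step 1 (δ=0.39, a=1.4): (0.548912, -5.030036, 0.416464, 15.210000)
after step 2 (δ=0.44, a=1.1): (2.635401, -4.107103, 0.864000, 15.375000)
after step 3 (δ=-0.22, a=0.8): (4.133082, -2.353324, 0.649115, 15.495000)
after step 4 (δ=0.2, a=-1.7): (5.984624, -0.948357, 0.845427, 15.240000)
after step 5 (δ=-0.25, a=2.5): (7.501182, 0.762153, 0.602214, 15.615000)

(7.5012, 0.7622, 0.6022, 15.6150)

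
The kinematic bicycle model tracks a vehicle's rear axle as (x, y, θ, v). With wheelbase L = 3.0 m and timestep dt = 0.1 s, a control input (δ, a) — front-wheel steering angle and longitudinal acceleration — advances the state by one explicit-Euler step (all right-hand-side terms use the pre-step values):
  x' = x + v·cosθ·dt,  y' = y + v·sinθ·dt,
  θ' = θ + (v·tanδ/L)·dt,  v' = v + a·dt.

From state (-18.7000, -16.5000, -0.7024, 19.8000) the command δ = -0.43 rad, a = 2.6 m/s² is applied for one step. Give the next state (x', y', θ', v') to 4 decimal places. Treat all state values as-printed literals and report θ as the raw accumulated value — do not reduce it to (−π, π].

x' = -18.7000 + 19.8000·cos(-0.7024)·0.1 = -17.1887
y' = -16.5000 + 19.8000·sin(-0.7024)·0.1 = -17.7792
θ' = -0.7024 + (19.8000/3.0)·tan(-0.43)·0.1 = -1.0051
v' = 19.8000 + 2.6000·0.1 = 20.0600

(-17.1887, -17.7792, -1.0051, 20.0600)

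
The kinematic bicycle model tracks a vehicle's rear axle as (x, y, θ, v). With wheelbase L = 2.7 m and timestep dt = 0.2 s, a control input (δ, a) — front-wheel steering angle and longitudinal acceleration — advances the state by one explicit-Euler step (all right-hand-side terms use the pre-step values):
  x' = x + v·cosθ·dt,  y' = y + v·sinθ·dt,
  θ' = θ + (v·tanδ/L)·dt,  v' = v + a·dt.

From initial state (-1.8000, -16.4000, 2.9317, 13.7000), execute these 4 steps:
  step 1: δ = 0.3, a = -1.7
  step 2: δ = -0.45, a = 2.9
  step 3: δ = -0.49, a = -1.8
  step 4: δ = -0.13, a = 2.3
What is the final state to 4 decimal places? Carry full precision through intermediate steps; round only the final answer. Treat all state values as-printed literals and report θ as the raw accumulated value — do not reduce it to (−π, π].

(-11.3677, -12.9192, 2.0853, 14.0400)

after step 1 (δ=0.3, a=-1.7): (-4.479866, -15.829108, 3.245619, 13.360000)
after step 2 (δ=-0.45, a=2.9): (-7.137422, -16.106565, 2.767573, 13.940000)
after step 3 (δ=-0.49, a=-1.8): (-9.732677, -15.087942, 2.216801, 13.580000)
after step 4 (δ=-0.13, a=2.3): (-11.367711, -12.919228, 2.085289, 14.040000)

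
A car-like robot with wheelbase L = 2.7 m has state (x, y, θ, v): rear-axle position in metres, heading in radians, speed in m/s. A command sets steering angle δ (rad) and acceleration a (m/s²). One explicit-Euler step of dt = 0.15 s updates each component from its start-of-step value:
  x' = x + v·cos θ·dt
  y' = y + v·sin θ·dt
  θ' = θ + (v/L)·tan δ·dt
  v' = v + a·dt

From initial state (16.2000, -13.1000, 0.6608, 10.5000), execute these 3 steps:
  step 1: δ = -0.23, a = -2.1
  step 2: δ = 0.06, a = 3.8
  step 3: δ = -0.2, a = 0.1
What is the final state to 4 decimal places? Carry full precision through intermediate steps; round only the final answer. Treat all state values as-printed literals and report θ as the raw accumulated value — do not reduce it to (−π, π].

after step 1 (δ=-0.23, a=-2.1): (17.443465, -12.133346, 0.524216, 10.185000)
after step 2 (δ=0.06, a=3.8): (18.766063, -11.368654, 0.558207, 10.755000)
after step 3 (δ=-0.2, a=0.1): (20.134432, -10.514170, 0.437088, 10.770000)

(20.1344, -10.5142, 0.4371, 10.7700)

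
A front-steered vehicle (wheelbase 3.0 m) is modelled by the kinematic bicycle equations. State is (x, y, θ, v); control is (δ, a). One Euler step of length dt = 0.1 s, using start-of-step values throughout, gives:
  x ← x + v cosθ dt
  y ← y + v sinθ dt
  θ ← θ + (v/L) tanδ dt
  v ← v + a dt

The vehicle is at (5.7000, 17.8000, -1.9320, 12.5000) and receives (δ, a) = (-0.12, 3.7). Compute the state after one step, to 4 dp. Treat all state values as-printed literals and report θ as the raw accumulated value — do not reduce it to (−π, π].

(5.2582, 16.6307, -1.9822, 12.8700)

x' = 5.7000 + 12.5000·cos(-1.9320)·0.1 = 5.2582
y' = 17.8000 + 12.5000·sin(-1.9320)·0.1 = 16.6307
θ' = -1.9320 + (12.5000/3.0)·tan(-0.12)·0.1 = -1.9822
v' = 12.5000 + 3.7000·0.1 = 12.8700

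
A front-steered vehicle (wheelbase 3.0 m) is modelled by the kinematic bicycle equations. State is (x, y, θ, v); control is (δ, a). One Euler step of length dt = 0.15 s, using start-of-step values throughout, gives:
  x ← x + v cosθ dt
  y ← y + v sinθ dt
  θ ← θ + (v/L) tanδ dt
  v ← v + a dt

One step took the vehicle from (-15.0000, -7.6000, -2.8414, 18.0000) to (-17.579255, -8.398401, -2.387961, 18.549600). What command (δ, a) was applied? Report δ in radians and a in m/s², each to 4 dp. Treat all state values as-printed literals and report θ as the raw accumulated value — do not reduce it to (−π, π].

a = (v'−v)/dt = (0.549600)/0.15 = 3.6640
Δθ = θ'−θ = 0.453439;  (v·dt/L) = 18.0000·0.15/3.0 = 0.900000
tan δ = Δθ·L/(v·dt) = 0.503821  →  δ = 0.4667

δ = 0.4667, a = 3.6640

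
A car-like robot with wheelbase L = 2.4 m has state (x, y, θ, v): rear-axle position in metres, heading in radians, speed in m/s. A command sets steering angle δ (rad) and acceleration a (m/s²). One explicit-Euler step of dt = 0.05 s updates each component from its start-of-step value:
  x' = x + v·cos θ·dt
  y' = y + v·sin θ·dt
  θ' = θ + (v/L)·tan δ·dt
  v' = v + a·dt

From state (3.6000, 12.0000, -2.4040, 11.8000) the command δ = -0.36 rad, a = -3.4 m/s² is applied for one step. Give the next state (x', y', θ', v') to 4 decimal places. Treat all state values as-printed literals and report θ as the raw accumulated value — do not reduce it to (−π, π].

(3.1633, 11.6032, -2.4965, 11.6300)

x' = 3.6000 + 11.8000·cos(-2.4040)·0.05 = 3.1633
y' = 12.0000 + 11.8000·sin(-2.4040)·0.05 = 11.6032
θ' = -2.4040 + (11.8000/2.4)·tan(-0.36)·0.05 = -2.4965
v' = 11.8000 − 3.4000·0.05 = 11.6300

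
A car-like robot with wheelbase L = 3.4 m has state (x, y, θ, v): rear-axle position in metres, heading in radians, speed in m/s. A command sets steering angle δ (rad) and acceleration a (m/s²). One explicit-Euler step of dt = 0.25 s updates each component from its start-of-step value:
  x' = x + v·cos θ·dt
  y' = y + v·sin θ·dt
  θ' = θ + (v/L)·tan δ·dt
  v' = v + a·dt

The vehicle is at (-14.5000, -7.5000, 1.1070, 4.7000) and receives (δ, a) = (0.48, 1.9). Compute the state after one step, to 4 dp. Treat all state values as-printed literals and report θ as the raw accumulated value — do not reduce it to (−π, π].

x' = -14.5000 + 4.7000·cos(1.1070)·0.25 = -13.9744
y' = -7.5000 + 4.7000·sin(1.1070)·0.25 = -6.4491
θ' = 1.1070 + (4.7000/3.4)·tan(0.48)·0.25 = 1.2869
v' = 4.7000 + 1.9000·0.25 = 5.1750

(-13.9744, -6.4491, 1.2869, 5.1750)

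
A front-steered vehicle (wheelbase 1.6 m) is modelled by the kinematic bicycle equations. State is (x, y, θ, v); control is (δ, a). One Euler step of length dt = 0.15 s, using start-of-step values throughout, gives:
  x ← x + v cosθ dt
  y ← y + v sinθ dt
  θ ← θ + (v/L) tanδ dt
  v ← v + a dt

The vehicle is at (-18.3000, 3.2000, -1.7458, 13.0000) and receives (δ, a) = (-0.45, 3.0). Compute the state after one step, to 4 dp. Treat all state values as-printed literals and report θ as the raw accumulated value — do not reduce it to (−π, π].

x' = -18.3000 + 13.0000·cos(-1.7458)·0.15 = -18.6395
y' = 3.2000 + 13.0000·sin(-1.7458)·0.15 = 1.2798
θ' = -1.7458 + (13.0000/1.6)·tan(-0.45)·0.15 = -2.3345
v' = 13.0000 + 3.0000·0.15 = 13.4500

(-18.6395, 1.2798, -2.3345, 13.4500)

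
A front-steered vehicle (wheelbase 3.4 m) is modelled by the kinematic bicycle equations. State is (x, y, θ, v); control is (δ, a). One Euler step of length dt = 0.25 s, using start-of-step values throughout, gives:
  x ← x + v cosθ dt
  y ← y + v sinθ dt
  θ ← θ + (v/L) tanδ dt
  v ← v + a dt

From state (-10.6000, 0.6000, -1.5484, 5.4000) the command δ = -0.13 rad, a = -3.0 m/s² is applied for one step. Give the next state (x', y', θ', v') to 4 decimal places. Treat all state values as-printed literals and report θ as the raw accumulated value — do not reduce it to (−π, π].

(-10.5698, -0.7497, -1.6003, 4.6500)

x' = -10.6000 + 5.4000·cos(-1.5484)·0.25 = -10.5698
y' = 0.6000 + 5.4000·sin(-1.5484)·0.25 = -0.7497
θ' = -1.5484 + (5.4000/3.4)·tan(-0.13)·0.25 = -1.6003
v' = 5.4000 − 3.0000·0.25 = 4.6500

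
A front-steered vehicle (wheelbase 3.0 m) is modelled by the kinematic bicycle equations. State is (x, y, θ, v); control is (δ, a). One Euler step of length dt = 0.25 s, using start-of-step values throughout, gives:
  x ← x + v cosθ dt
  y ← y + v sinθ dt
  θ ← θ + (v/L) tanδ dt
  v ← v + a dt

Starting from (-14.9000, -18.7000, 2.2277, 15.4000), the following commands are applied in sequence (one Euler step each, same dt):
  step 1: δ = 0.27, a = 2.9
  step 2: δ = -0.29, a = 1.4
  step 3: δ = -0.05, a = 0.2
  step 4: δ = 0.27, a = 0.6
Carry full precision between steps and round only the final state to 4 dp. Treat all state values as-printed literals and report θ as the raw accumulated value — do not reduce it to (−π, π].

(-25.1649, -6.6026, 2.4943, 16.6750)

after step 1 (δ=0.27, a=2.9): (-17.251071, -15.651236, 2.582873, 16.125000)
after step 2 (δ=-0.29, a=1.4): (-20.669307, -13.514266, 2.181881, 16.475000)
after step 3 (δ=-0.05, a=0.2): (-23.032465, -10.140901, 2.113178, 16.525000)
after step 4 (δ=0.27, a=0.6): (-25.164921, -6.602560, 2.494297, 16.675000)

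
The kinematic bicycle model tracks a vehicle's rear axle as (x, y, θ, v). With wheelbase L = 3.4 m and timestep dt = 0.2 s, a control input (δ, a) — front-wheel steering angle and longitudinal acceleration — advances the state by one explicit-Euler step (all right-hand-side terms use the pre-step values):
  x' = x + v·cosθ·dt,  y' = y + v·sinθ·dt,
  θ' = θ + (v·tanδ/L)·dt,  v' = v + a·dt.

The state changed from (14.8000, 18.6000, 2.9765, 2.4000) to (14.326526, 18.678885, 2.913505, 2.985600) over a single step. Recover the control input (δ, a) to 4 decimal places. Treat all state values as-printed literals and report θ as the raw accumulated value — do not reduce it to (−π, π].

δ = -0.4197, a = 2.9280

a = (v'−v)/dt = (0.585600)/0.2 = 2.9280
Δθ = θ'−θ = -0.062995;  (v·dt/L) = 2.4000·0.2/3.4 = 0.141176
tan δ = Δθ·L/(v·dt) = -0.446215  →  δ = -0.4197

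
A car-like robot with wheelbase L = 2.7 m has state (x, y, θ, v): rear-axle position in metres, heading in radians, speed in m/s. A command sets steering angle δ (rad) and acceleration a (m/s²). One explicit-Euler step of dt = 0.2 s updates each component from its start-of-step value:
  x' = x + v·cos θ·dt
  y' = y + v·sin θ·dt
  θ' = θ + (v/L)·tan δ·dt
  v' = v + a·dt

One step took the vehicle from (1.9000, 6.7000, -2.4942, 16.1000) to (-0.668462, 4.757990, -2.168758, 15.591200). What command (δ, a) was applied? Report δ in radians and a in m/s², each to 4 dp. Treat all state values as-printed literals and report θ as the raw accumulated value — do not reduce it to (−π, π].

δ = 0.2664, a = -2.5440

a = (v'−v)/dt = (-0.508800)/0.2 = -2.5440
Δθ = θ'−θ = 0.325442;  (v·dt/L) = 16.1000·0.2/2.7 = 1.192593
tan δ = Δθ·L/(v·dt) = 0.272886  →  δ = 0.2664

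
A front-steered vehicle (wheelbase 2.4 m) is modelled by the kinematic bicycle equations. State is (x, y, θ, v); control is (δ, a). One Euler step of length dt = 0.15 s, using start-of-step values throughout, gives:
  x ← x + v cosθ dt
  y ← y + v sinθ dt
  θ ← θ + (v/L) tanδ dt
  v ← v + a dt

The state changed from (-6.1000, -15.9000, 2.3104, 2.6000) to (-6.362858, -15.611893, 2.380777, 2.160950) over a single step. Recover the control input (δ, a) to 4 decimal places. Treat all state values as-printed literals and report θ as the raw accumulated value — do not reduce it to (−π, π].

δ = 0.4087, a = -2.9270

a = (v'−v)/dt = (-0.439050)/0.15 = -2.9270
Δθ = θ'−θ = 0.070377;  (v·dt/L) = 2.6000·0.15/2.4 = 0.162500
tan δ = Δθ·L/(v·dt) = 0.433089  →  δ = 0.4087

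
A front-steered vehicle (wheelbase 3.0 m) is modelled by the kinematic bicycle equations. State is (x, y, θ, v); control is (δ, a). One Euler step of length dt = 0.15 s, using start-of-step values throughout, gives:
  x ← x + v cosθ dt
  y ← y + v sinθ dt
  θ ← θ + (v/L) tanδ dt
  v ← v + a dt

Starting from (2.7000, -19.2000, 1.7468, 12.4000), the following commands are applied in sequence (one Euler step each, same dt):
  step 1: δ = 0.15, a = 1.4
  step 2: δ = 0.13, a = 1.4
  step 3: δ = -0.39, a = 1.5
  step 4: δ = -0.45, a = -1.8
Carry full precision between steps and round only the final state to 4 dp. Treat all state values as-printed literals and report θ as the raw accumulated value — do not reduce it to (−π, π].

after step 1 (δ=0.15, a=1.4): (2.374321, -17.368735, 1.840504, 12.610000)
after step 2 (δ=0.13, a=1.4): (1.870331, -15.545614, 1.922934, 12.820000)
after step 3 (δ=-0.39, a=1.5): (1.207079, -13.740614, 1.659448, 13.045000)
after step 4 (δ=-0.45, a=-1.8): (1.033838, -11.791548, 1.344375, 12.775000)

(1.0338, -11.7915, 1.3444, 12.7750)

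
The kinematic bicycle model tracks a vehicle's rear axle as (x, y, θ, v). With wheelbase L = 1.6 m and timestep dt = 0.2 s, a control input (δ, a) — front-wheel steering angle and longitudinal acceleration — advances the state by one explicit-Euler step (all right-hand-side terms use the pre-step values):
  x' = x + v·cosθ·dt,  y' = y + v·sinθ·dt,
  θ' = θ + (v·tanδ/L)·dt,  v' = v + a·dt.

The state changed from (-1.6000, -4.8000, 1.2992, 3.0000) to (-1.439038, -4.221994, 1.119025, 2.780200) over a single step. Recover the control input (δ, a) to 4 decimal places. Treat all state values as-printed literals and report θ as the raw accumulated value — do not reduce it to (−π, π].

δ = -0.4479, a = -1.0990

a = (v'−v)/dt = (-0.219800)/0.2 = -1.0990
Δθ = θ'−θ = -0.180175;  (v·dt/L) = 3.0000·0.2/1.6 = 0.375000
tan δ = Δθ·L/(v·dt) = -0.480467  →  δ = -0.4479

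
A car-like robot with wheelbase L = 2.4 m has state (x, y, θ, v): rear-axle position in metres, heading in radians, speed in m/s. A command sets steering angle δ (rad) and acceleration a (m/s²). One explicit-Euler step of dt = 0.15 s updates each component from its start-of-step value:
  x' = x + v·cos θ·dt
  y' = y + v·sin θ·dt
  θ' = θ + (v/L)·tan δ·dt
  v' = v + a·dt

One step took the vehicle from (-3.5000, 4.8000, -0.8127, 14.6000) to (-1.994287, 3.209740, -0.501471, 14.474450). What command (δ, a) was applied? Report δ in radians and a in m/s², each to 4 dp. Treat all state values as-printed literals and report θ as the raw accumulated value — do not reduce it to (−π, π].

δ = 0.3287, a = -0.8370

a = (v'−v)/dt = (-0.125550)/0.15 = -0.8370
Δθ = θ'−θ = 0.311229;  (v·dt/L) = 14.6000·0.15/2.4 = 0.912500
tan δ = Δθ·L/(v·dt) = 0.341073  →  δ = 0.3287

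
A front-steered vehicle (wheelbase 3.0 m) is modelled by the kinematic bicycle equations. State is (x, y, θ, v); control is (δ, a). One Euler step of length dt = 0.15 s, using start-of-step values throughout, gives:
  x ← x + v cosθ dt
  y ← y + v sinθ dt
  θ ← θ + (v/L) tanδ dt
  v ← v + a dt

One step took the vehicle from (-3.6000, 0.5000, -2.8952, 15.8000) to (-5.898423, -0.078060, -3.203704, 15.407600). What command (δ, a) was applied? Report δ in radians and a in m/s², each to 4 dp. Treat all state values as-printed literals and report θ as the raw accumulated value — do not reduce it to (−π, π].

δ = -0.3723, a = -2.6160

a = (v'−v)/dt = (-0.392400)/0.15 = -2.6160
Δθ = θ'−θ = -0.308504;  (v·dt/L) = 15.8000·0.15/3.0 = 0.790000
tan δ = Δθ·L/(v·dt) = -0.390511  →  δ = -0.3723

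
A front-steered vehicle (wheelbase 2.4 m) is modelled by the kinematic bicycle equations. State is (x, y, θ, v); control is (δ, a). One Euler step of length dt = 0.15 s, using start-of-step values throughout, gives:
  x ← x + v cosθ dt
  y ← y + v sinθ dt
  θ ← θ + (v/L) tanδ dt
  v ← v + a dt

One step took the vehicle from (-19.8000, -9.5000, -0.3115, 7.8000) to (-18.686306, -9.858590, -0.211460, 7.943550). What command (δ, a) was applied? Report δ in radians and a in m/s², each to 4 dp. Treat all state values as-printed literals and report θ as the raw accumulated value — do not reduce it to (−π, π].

a = (v'−v)/dt = (0.143550)/0.15 = 0.9570
Δθ = θ'−θ = 0.100040;  (v·dt/L) = 7.8000·0.15/2.4 = 0.487500
tan δ = Δθ·L/(v·dt) = 0.205210  →  δ = 0.2024

δ = 0.2024, a = 0.9570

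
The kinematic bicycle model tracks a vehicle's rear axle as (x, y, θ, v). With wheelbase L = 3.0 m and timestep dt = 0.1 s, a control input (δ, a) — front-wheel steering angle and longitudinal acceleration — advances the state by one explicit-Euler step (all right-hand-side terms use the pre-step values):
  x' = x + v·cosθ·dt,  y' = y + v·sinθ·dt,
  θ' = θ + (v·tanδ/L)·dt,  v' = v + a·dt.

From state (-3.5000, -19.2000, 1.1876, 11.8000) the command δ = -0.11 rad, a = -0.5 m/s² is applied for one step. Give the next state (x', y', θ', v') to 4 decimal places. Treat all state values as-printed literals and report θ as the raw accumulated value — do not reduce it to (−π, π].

(-3.0588, -18.1056, 1.1442, 11.7500)

x' = -3.5000 + 11.8000·cos(1.1876)·0.1 = -3.0588
y' = -19.2000 + 11.8000·sin(1.1876)·0.1 = -18.1056
θ' = 1.1876 + (11.8000/3.0)·tan(-0.11)·0.1 = 1.1442
v' = 11.8000 − 0.5000·0.1 = 11.7500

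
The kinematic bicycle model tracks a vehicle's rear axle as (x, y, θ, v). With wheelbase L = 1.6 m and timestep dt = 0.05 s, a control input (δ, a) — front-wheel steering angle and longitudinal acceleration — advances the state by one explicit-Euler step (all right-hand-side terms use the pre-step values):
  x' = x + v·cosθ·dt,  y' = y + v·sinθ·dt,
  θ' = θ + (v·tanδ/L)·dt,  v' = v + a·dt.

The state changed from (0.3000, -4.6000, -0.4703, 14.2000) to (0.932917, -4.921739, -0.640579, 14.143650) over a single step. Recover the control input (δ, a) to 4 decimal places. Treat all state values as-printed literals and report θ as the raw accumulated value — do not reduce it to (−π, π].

δ = -0.3664, a = -1.1270

a = (v'−v)/dt = (-0.056350)/0.05 = -1.1270
Δθ = θ'−θ = -0.170279;  (v·dt/L) = 14.2000·0.05/1.6 = 0.443750
tan δ = Δθ·L/(v·dt) = -0.383727  →  δ = -0.3664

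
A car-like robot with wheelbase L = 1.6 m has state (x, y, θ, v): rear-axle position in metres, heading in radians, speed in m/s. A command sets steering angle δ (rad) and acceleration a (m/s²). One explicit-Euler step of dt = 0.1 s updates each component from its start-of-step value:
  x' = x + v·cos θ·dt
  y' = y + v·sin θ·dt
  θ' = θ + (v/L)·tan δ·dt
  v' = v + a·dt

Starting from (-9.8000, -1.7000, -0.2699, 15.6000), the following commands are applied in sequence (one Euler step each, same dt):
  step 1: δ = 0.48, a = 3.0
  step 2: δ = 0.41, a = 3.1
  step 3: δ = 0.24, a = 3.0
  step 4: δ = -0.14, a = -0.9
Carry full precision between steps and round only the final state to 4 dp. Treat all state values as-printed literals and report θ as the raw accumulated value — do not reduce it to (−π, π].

after step 1 (δ=0.48, a=3.0): (-8.296476, -2.115951, 0.237696, 15.900000)
after step 2 (δ=0.41, a=3.1): (-6.751182, -1.741564, 0.669610, 16.210000)
after step 3 (δ=0.24, a=3.0): (-5.480214, -0.735440, 0.917539, 16.510000)
after step 4 (δ=-0.14, a=-0.9): (-4.476776, 0.575632, 0.772125, 16.420000)

(-4.4768, 0.5756, 0.7721, 16.4200)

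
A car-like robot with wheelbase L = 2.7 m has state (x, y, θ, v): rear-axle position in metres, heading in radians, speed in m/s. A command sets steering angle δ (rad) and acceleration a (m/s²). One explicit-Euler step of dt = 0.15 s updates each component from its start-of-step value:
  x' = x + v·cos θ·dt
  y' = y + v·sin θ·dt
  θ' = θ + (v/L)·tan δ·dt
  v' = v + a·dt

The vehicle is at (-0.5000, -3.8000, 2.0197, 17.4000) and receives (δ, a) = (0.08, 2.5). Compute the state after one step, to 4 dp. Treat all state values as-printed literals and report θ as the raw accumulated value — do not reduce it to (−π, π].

(-1.6327, -1.4486, 2.0972, 17.7750)

x' = -0.5000 + 17.4000·cos(2.0197)·0.15 = -1.6327
y' = -3.8000 + 17.4000·sin(2.0197)·0.15 = -1.4486
θ' = 2.0197 + (17.4000/2.7)·tan(0.08)·0.15 = 2.0972
v' = 17.4000 + 2.5000·0.15 = 17.7750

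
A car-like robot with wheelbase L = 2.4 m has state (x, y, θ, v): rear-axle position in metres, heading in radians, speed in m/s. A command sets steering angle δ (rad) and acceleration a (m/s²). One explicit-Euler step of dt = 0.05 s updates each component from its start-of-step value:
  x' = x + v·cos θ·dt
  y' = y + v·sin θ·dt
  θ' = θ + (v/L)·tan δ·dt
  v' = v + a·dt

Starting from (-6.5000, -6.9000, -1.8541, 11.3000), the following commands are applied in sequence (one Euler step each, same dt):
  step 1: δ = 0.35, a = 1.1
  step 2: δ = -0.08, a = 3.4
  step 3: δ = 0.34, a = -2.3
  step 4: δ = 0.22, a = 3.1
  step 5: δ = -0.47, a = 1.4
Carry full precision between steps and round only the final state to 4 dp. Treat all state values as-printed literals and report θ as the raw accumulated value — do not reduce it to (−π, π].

after step 1 (δ=0.35, a=1.1): (-6.657934, -7.442478, -1.768166, 11.355000)
after step 2 (δ=-0.08, a=3.4): (-6.769265, -7.999205, -1.787132, 11.525000)
after step 3 (δ=0.34, a=-2.3): (-6.892958, -8.562023, -1.702198, 11.410000)
after step 4 (δ=0.22, a=3.1): (-6.967707, -9.127605, -1.649042, 11.565000)
after step 5 (δ=-0.47, a=1.4): (-7.012906, -9.704086, -1.771430, 11.635000)

(-7.0129, -9.7041, -1.7714, 11.6350)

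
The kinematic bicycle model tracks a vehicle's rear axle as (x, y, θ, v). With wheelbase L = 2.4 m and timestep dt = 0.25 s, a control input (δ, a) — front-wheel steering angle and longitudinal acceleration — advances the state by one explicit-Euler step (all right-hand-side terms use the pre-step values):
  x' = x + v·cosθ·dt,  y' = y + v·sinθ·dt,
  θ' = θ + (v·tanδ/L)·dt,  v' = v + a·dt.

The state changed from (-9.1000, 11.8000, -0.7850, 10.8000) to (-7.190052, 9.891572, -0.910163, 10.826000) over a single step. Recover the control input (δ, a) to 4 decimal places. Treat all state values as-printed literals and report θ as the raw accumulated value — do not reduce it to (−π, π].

δ = -0.1108, a = 0.1040

a = (v'−v)/dt = (0.026000)/0.25 = 0.1040
Δθ = θ'−θ = -0.125163;  (v·dt/L) = 10.8000·0.25/2.4 = 1.125000
tan δ = Δθ·L/(v·dt) = -0.111256  →  δ = -0.1108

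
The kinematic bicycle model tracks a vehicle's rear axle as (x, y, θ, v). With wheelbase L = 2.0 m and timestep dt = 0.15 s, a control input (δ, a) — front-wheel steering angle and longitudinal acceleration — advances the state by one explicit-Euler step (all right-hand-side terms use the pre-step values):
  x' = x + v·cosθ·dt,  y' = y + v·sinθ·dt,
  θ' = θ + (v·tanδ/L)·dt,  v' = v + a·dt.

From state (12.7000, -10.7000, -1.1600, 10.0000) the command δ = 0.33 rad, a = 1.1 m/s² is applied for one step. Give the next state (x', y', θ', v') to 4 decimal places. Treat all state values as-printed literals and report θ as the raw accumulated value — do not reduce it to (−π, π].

x' = 12.7000 + 10.0000·cos(-1.1600)·0.15 = 13.2990
y' = -10.7000 + 10.0000·sin(-1.1600)·0.15 = -12.0752
θ' = -1.1600 + (10.0000/2.0)·tan(0.33)·0.15 = -0.9031
v' = 10.0000 + 1.1000·0.15 = 10.1650

(13.2990, -12.0752, -0.9031, 10.1650)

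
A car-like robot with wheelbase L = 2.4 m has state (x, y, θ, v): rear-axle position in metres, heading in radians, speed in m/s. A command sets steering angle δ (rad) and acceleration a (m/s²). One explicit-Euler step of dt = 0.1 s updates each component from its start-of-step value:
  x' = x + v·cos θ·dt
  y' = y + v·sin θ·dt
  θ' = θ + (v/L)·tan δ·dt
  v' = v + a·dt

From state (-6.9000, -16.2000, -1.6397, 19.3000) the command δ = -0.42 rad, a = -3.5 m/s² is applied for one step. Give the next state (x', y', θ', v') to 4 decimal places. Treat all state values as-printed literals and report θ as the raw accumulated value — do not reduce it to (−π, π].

(-7.0329, -18.1254, -1.9988, 18.9500)

x' = -6.9000 + 19.3000·cos(-1.6397)·0.1 = -7.0329
y' = -16.2000 + 19.3000·sin(-1.6397)·0.1 = -18.1254
θ' = -1.6397 + (19.3000/2.4)·tan(-0.42)·0.1 = -1.9988
v' = 19.3000 − 3.5000·0.1 = 18.9500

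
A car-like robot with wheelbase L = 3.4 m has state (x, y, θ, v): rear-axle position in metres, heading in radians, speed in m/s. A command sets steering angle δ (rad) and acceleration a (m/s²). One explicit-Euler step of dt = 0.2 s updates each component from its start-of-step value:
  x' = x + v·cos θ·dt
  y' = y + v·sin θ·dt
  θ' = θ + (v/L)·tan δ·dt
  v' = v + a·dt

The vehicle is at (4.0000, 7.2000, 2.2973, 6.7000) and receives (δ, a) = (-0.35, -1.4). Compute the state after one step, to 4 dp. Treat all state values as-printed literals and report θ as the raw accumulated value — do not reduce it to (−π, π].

(3.1099, 8.2017, 2.1534, 6.4200)

x' = 4.0000 + 6.7000·cos(2.2973)·0.2 = 3.1099
y' = 7.2000 + 6.7000·sin(2.2973)·0.2 = 8.2017
θ' = 2.2973 + (6.7000/3.4)·tan(-0.35)·0.2 = 2.1534
v' = 6.7000 − 1.4000·0.2 = 6.4200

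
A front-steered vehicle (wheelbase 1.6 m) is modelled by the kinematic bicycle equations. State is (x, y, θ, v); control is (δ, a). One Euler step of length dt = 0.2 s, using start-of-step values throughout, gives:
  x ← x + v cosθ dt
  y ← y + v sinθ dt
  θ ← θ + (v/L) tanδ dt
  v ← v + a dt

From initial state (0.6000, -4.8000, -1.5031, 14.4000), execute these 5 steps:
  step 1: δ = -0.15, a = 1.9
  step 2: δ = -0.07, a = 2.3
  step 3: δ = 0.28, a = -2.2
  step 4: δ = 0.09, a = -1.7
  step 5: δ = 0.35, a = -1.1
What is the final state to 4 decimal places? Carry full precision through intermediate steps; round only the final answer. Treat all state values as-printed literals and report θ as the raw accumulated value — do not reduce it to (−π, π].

(0.8994, -19.0249, -0.5301, 14.2400)

after step 1 (δ=-0.15, a=1.9): (0.794817, -7.673403, -1.775143, 14.780000)
after step 2 (δ=-0.07, a=2.3): (0.194962, -10.567900, -1.904680, 15.240000)
after step 3 (δ=0.28, a=-2.2): (-0.803913, -13.447579, -1.356889, 14.800000)
after step 4 (δ=0.09, a=-1.7): (-0.175565, -16.340118, -1.189938, 14.460000)
after step 5 (δ=0.35, a=-1.1): (0.899442, -19.024894, -0.530149, 14.240000)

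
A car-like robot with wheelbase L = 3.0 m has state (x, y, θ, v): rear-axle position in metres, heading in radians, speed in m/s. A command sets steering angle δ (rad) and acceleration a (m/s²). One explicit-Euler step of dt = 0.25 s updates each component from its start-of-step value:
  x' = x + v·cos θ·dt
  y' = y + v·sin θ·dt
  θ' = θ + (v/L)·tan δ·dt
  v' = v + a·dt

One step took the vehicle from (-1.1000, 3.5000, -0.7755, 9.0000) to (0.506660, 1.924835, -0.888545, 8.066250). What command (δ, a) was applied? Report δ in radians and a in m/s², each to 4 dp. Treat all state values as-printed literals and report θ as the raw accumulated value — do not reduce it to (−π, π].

a = (v'−v)/dt = (-0.933750)/0.25 = -3.7350
Δθ = θ'−θ = -0.113045;  (v·dt/L) = 9.0000·0.25/3.0 = 0.750000
tan δ = Δθ·L/(v·dt) = -0.150727  →  δ = -0.1496

δ = -0.1496, a = -3.7350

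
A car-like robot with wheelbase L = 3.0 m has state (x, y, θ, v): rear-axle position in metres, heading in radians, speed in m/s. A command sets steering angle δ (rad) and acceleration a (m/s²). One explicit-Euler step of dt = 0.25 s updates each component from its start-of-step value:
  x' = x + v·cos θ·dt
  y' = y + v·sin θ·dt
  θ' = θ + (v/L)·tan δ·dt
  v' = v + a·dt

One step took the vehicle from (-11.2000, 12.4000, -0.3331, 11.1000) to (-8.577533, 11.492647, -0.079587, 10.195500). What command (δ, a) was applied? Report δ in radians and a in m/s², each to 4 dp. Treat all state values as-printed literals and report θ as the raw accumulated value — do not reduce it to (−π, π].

a = (v'−v)/dt = (-0.904500)/0.25 = -3.6180
Δθ = θ'−θ = 0.253513;  (v·dt/L) = 11.1000·0.25/3.0 = 0.925000
tan δ = Δθ·L/(v·dt) = 0.274068  →  δ = 0.2675

δ = 0.2675, a = -3.6180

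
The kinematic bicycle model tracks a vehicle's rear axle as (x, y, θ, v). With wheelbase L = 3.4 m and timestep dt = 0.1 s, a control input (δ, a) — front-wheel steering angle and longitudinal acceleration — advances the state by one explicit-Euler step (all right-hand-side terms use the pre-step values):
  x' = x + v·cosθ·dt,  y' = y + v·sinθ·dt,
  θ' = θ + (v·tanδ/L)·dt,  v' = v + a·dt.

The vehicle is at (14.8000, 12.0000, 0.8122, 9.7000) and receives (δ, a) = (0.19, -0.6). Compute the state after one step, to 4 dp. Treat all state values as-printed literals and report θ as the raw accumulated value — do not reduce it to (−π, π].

x' = 14.8000 + 9.7000·cos(0.8122)·0.1 = 15.4673
y' = 12.0000 + 9.7000·sin(0.8122)·0.1 = 12.7040
θ' = 0.8122 + (9.7000/3.4)·tan(0.19)·0.1 = 0.8671
v' = 9.7000 − 0.6000·0.1 = 9.6400

(15.4673, 12.7040, 0.8671, 9.6400)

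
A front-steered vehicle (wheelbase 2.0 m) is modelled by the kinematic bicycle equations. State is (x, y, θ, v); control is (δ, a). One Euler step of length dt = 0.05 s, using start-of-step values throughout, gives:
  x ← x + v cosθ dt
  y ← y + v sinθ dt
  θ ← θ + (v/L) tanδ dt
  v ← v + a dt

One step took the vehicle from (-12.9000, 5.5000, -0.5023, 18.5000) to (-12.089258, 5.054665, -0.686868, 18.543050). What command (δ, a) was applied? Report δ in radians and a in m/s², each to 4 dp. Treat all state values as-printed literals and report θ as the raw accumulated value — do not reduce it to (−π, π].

δ = -0.3797, a = 0.8610

a = (v'−v)/dt = (0.043050)/0.05 = 0.8610
Δθ = θ'−θ = -0.184568;  (v·dt/L) = 18.5000·0.05/2.0 = 0.462500
tan δ = Δθ·L/(v·dt) = -0.399066  →  δ = -0.3797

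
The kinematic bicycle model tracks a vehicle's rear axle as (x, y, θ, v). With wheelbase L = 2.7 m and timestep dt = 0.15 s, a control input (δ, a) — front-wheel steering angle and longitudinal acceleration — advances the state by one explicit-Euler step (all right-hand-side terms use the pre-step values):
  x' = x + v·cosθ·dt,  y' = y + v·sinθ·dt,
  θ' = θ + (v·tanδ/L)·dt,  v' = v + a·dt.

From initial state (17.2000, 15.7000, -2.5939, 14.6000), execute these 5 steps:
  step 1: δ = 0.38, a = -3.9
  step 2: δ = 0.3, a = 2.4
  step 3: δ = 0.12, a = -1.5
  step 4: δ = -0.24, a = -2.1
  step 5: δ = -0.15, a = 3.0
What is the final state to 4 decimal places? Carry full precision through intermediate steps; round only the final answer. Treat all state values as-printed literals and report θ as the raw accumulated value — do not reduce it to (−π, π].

(11.1794, 7.2674, -2.2413, 14.2850)

after step 1 (δ=0.38, a=-3.9): (15.330335, 14.559626, -2.269932, 14.015000)
after step 2 (δ=0.3, a=2.4): (13.977419, 12.950566, -2.029079, 14.375000)
after step 3 (δ=0.12, a=-1.5): (13.023475, 11.016812, -1.932783, 14.150000)
after step 4 (δ=-0.24, a=-2.1): (12.271827, 9.031861, -2.125158, 13.835000)
after step 5 (δ=-0.15, a=3.0): (11.179415, 7.267407, -2.241322, 14.285000)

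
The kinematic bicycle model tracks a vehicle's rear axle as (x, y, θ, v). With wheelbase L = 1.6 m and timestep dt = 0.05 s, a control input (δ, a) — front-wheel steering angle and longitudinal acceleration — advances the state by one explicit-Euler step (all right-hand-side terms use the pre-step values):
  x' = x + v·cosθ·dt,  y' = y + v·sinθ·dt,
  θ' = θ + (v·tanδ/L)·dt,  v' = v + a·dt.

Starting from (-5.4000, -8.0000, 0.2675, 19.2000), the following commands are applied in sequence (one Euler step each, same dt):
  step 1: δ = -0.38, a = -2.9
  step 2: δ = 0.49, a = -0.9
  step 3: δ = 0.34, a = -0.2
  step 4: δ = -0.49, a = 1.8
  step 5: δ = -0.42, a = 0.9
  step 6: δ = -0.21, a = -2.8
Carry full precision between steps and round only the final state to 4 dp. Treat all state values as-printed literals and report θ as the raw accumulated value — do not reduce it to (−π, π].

(0.0635, -6.6972, -0.1550, 18.9950)

after step 1 (δ=-0.38, a=-2.9): (-4.474143, -7.746252, 0.027852, 19.055000)
after step 2 (δ=0.49, a=-0.9): (-3.521762, -7.719719, 0.345468, 19.010000)
after step 3 (δ=0.34, a=-0.2): (-2.627421, -7.397844, 0.555610, 19.000000)
after step 4 (δ=-0.49, a=1.8): (-1.820321, -6.896755, 0.238911, 19.090000)
after step 5 (δ=-0.42, a=0.9): (-0.892932, -6.670878, -0.027497, 19.135000)
after step 6 (δ=-0.21, a=-2.8): (0.063456, -6.697183, -0.154950, 18.995000)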